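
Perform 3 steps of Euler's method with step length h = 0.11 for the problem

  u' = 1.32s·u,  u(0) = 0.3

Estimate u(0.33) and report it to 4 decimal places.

Euler: u_{n+1} = u_n + h·f(s_n, u_n).
s=0.000000, u=0.300000: f=0.000000 → u ← 0.300000 + 0.11·0.000000 = 0.300000
s=0.110000, u=0.300000: f=0.043560 → u ← 0.300000 + 0.11·0.043560 = 0.304792
s=0.220000, u=0.304792: f=0.088511 → u ← 0.304792 + 0.11·0.088511 = 0.314528
u(0.33) ≈ 0.3145

0.3145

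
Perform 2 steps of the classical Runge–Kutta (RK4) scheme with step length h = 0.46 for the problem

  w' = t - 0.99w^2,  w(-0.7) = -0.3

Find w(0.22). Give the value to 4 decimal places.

RK4: k1 = f(t_n, w_n); k2 = f(t_n + h/2, w_n + (h/2)·k1); k3 = f(t_n + h/2, w_n + (h/2)·k2); k4 = f(t_n + h, w_n + h·k3); w_{n+1} = w_n + (h/6)·(k1 + 2k2 + 2k3 + k4).
t=-0.700000, w=-0.300000:
  k1 = f(-0.700000, -0.300000) = -0.789100
  k2 = f(-0.470000, -0.481493) = -0.699517
  k3 = f(-0.470000, -0.460889) = -0.680294
  k4 = f(-0.240000, -0.612935) = -0.611933
  w ← -0.300000 + (0.46/6)·(k1 + 2k2 + 2k3 + k4) = -0.618984
t=-0.240000, w=-0.618984:
  k1 = f(-0.240000, -0.618984) = -0.619309
  k2 = f(-0.010000, -0.761425) = -0.583970
  k3 = f(-0.010000, -0.753297) = -0.571781
  k4 = f(0.220000, -0.882003) = -0.550150
  w ← -0.618984 + (0.46/6)·(k1 + 2k2 + 2k3 + k4) = -0.885857
w(0.22) ≈ -0.8859

-0.8859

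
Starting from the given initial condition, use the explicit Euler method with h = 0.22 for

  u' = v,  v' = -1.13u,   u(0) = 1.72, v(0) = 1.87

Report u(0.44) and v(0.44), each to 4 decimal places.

Euler on (u,v): u_{n+1} = u_n + h·u', v_{n+1} = v_n + h·v'.
0.000000: (1.720000, 1.870000); f=(1.870000, -1.943600) → (2.131400, 1.442408)
0.220000: (2.131400, 1.442408); f=(1.442408, -2.408482) → (2.448730, 0.912542)
(u(0.44), v(0.44)) ≈ (2.4487, 0.9125)

2.4487, 0.9125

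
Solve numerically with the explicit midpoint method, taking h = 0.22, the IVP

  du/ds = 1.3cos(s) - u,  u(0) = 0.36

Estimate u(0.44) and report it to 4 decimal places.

Midpoint: k1 = f(s_n, u_n); k2 = f(s_n + h/2, u_n + (h/2)·k1); u_{n+1} = u_n + h·k2.
s=0.000000, u=0.360000:
  k1 = f(0.000000, 0.360000) = 0.940000
  k2 = f(0.110000, 0.463400) = 0.828743
  u ← 0.360000 + 0.22·0.828743 = 0.542323
s=0.220000, u=0.542323:
  k1 = f(0.220000, 0.542323) = 0.726343
  k2 = f(0.330000, 0.622221) = 0.607634
  u ← 0.542323 + 0.22·0.607634 = 0.676003
u(0.44) ≈ 0.6760

0.6760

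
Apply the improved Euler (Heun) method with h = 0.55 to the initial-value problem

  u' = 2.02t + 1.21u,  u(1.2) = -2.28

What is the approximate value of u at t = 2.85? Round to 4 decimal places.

Heun: k1 = f(t_n, u_n); k2 = f(t_n + h, u_n + h·k1); u_{n+1} = u_n + (h/2)·(k1 + k2).
t=1.200000, u=-2.280000:
  k1 = f(1.200000, -2.280000) = -0.334800
  k2 = f(1.750000, -2.464140) = 0.553391
  u ← -2.280000 + (0.55/2)·(-0.334800 + 0.553391) = -2.219888
t=1.750000, u=-2.219888:
  k1 = f(1.750000, -2.219888) = 0.848936
  k2 = f(2.300000, -1.752973) = 2.524903
  u ← -2.219888 + (0.55/2)·(0.848936 + 2.524903) = -1.292082
t=2.300000, u=-1.292082:
  k1 = f(2.300000, -1.292082) = 3.082581
  k2 = f(2.850000, 0.403338) = 6.245039
  u ← -1.292082 + (0.55/2)·(3.082581 + 6.245039) = 1.273013
u(2.85) ≈ 1.2730

1.2730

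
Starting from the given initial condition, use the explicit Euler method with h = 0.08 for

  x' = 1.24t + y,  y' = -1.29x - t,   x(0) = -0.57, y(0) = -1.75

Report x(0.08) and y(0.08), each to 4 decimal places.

Euler on (x,y): x_{n+1} = x_n + h·x', y_{n+1} = y_n + h·y'.
0.000000: (-0.570000, -1.750000); f=(-1.750000, 0.735300) → (-0.710000, -1.691176)
(x(0.08), y(0.08)) ≈ (-0.7100, -1.6912)

-0.7100, -1.6912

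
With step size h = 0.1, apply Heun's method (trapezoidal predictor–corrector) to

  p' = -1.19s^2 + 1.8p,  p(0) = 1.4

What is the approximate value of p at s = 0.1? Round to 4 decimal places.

1.6741

Heun: k1 = f(s_n, p_n); k2 = f(s_n + h, p_n + h·k1); p_{n+1} = p_n + (h/2)·(k1 + k2).
s=0.000000, p=1.400000:
  k1 = f(0.000000, 1.400000) = 2.520000
  k2 = f(0.100000, 1.652000) = 2.961700
  p ← 1.400000 + (0.1/2)·(2.520000 + 2.961700) = 1.674085
p(0.1) ≈ 1.6741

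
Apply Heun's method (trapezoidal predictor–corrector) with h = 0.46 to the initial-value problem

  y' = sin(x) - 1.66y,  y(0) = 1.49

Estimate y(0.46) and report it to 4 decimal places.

0.8887

Heun: k1 = f(x_n, y_n); k2 = f(x_n + h, y_n + h·k1); y_{n+1} = y_n + (h/2)·(k1 + k2).
x=0.000000, y=1.490000:
  k1 = f(0.000000, 1.490000) = -2.473400
  k2 = f(0.460000, 0.352236) = -0.140764
  y ← 1.490000 + (0.46/2)·(-2.473400 + (-0.140764)) = 0.888742
y(0.46) ≈ 0.8887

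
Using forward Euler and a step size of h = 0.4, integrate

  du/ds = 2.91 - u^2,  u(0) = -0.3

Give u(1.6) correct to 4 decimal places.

Euler: u_{n+1} = u_n + h·f(s_n, u_n).
s=0.000000, u=-0.300000: f=2.820000 → u ← -0.300000 + 0.4·2.820000 = 0.828000
s=0.400000, u=0.828000: f=2.224416 → u ← 0.828000 + 0.4·2.224416 = 1.717766
s=0.800000, u=1.717766: f=-0.040721 → u ← 1.717766 + 0.4·(-0.040721) = 1.701478
s=1.200000, u=1.701478: f=0.014973 → u ← 1.701478 + 0.4·0.014973 = 1.707467
u(1.6) ≈ 1.7075

1.7075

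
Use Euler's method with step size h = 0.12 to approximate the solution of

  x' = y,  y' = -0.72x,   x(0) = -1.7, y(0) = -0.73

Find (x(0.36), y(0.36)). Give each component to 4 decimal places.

-1.9090, -0.2682

Euler on (x,y): x_{n+1} = x_n + h·x', y_{n+1} = y_n + h·y'.
0.000000: (-1.700000, -0.730000); f=(-0.730000, 1.224000) → (-1.787600, -0.583120)
0.120000: (-1.787600, -0.583120); f=(-0.583120, 1.287072) → (-1.857574, -0.428671)
0.240000: (-1.857574, -0.428671); f=(-0.428671, 1.337454) → (-1.909015, -0.268177)
(x(0.36), y(0.36)) ≈ (-1.9090, -0.2682)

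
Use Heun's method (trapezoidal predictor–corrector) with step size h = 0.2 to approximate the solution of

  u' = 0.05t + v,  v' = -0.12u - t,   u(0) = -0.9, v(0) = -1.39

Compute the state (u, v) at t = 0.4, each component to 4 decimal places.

-1.4500, -1.4136

Heun on (u,v): k1 = f(t_n, state_n); k2 = f(t_n + h, state_n + h·k1); state_{n+1} = state_n + (h/2)·(k1 + k2).
0.000000: (-0.900000, -1.390000)
  k1 = (-1.390000, 0.108000)
  predictor → (-1.178000, -1.368400)
  k2 = (-1.358400, -0.058640)
  → (-1.174840, -1.385064)
0.200000: (-1.174840, -1.385064)
  k1 = (-1.375064, -0.059019)
  predictor → (-1.449853, -1.396868)
  k2 = (-1.376868, -0.226018)
  → (-1.450033, -1.413568)
(u(0.4), v(0.4)) ≈ (-1.4500, -1.4136)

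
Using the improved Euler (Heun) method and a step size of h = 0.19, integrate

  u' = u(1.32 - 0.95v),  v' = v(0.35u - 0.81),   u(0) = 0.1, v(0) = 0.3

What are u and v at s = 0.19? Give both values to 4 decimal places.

Heun on (u,v): k1 = f(s_n, state_n); k2 = f(s_n + h, state_n + h·k1); state_{n+1} = state_n + (h/2)·(k1 + k2).
0.000000: (0.100000, 0.300000)
  k1 = (0.103500, -0.232500)
  predictor → (0.119665, 0.255825)
  k2 = (0.128875, -0.196504)
  → (0.122076, 0.259245)
(u(0.19), v(0.19)) ≈ (0.1221, 0.2592)

0.1221, 0.2592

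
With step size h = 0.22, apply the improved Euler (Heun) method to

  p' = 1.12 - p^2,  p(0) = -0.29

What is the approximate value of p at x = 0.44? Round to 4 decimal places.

Heun: k1 = f(x_n, p_n); k2 = f(x_n + h, p_n + h·k1); p_{n+1} = p_n + (h/2)·(k1 + k2).
x=0.000000, p=-0.290000:
  k1 = f(0.000000, -0.290000) = 1.035900
  k2 = f(0.220000, -0.062102) = 1.116143
  p ← -0.290000 + (0.22/2)·(1.035900 + 1.116143) = -0.053275
x=0.220000, p=-0.053275:
  k1 = f(0.220000, -0.053275) = 1.117162
  k2 = f(0.440000, 0.192500) = 1.082944
  p ← -0.053275 + (0.22/2)·(1.117162 + 1.082944) = 0.188736
p(0.44) ≈ 0.1887

0.1887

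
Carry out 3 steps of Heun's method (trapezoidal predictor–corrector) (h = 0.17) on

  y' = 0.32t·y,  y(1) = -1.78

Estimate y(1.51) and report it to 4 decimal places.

-2.1842

Heun: k1 = f(t_n, y_n); k2 = f(t_n + h, y_n + h·k1); y_{n+1} = y_n + (h/2)·(k1 + k2).
t=1.000000, y=-1.780000:
  k1 = f(1.000000, -1.780000) = -0.569600
  k2 = f(1.170000, -1.876832) = -0.702686
  y ← -1.780000 + (0.17/2)·(-0.569600 + (-0.702686)) = -1.888144
t=1.170000, y=-1.888144:
  k1 = f(1.170000, -1.888144) = -0.706921
  k2 = f(1.340000, -2.008321) = -0.861168
  y ← -1.888144 + (0.17/2)·(-0.706921 + (-0.861168)) = -2.021432
t=1.340000, y=-2.021432:
  k1 = f(1.340000, -2.021432) = -0.866790
  k2 = f(1.510000, -2.168786) = -1.047957
  y ← -2.021432 + (0.17/2)·(-0.866790 + (-1.047957)) = -2.184185
y(1.51) ≈ -2.1842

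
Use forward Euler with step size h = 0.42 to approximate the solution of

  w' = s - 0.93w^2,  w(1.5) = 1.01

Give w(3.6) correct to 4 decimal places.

Euler: w_{n+1} = w_n + h·f(s_n, w_n).
s=1.500000, w=1.010000: f=0.551307 → w ← 1.010000 + 0.42·0.551307 = 1.241549
s=1.920000, w=1.241549: f=0.486457 → w ← 1.241549 + 0.42·0.486457 = 1.445861
s=2.340000, w=1.445861: f=0.395822 → w ← 1.445861 + 0.42·0.395822 = 1.612106
s=2.760000, w=1.612106: f=0.343036 → w ← 1.612106 + 0.42·0.343036 = 1.756181
s=3.180000, w=1.756181: f=0.311720 → w ← 1.756181 + 0.42·0.311720 = 1.887103
w(3.6) ≈ 1.8871

1.8871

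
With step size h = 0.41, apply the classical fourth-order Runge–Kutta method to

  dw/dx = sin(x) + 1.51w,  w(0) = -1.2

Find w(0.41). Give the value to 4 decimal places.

-2.1249

RK4: k1 = f(x_n, w_n); k2 = f(x_n + h/2, w_n + (h/2)·k1); k3 = f(x_n + h/2, w_n + (h/2)·k2); k4 = f(x_n + h, w_n + h·k3); w_{n+1} = w_n + (h/6)·(k1 + 2k2 + 2k3 + k4).
x=0.000000, w=-1.200000:
  k1 = f(0.000000, -1.200000) = -1.812000
  k2 = f(0.205000, -1.571460) = -2.169337
  k3 = f(0.205000, -1.644714) = -2.279951
  k4 = f(0.410000, -2.134780) = -2.824908
  w ← -1.200000 + (0.41/6)·(k1 + 2k2 + 2k3 + k4) = -2.124925
w(0.41) ≈ -2.1249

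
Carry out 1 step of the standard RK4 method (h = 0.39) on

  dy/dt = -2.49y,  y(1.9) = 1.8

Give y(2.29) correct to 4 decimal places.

0.6927

RK4: k1 = f(t_n, y_n); k2 = f(t_n + h/2, y_n + (h/2)·k1); k3 = f(t_n + h/2, y_n + (h/2)·k2); k4 = f(t_n + h, y_n + h·k3); y_{n+1} = y_n + (h/6)·(k1 + 2k2 + 2k3 + k4).
t=1.900000, y=1.800000:
  k1 = f(1.900000, 1.800000) = -4.482000
  k2 = f(2.095000, 0.926010) = -2.305765
  k3 = f(2.095000, 1.350376) = -3.362436
  k4 = f(2.290000, 0.488650) = -1.216739
  y ← 1.800000 + (0.39/6)·(k1 + 2k2 + 2k3 + k4) = 0.692716
y(2.29) ≈ 0.6927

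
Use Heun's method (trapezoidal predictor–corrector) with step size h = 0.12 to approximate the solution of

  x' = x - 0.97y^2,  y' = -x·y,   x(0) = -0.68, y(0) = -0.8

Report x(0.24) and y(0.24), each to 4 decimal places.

Heun on (x,y): k1 = f(t_n, state_n); k2 = f(t_n + h, state_n + h·k1); state_{n+1} = state_n + (h/2)·(k1 + k2).
0.000000: (-0.680000, -0.800000)
  k1 = (-1.300800, -0.544000)
  predictor → (-0.836096, -0.865280)
  k2 = (-1.562344, -0.723457)
  → (-0.851789, -0.876047)
0.120000: (-0.851789, -0.876047)
  k1 = (-1.596224, -0.746207)
  predictor → (-1.043336, -0.965592)
  k2 = (-1.947733, -1.007437)
  → (-1.064426, -0.981266)
(x(0.24), y(0.24)) ≈ (-1.0644, -0.9813)

-1.0644, -0.9813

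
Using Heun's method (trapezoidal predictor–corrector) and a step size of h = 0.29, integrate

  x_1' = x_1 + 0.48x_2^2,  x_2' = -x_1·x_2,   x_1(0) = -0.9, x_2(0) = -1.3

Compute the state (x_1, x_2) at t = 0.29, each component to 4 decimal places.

-0.8601, -1.6897

Heun on (x_1,x_2): k1 = f(t_n, state_n); k2 = f(t_n + h, state_n + h·k1); state_{n+1} = state_n + (h/2)·(k1 + k2).
0.000000: (-0.900000, -1.300000)
  k1 = (-0.088800, -1.170000)
  predictor → (-0.925752, -1.639300)
  k2 = (0.364154, -1.517585)
  → (-0.860074, -1.689700)
(x_1(0.29), x_2(0.29)) ≈ (-0.8601, -1.6897)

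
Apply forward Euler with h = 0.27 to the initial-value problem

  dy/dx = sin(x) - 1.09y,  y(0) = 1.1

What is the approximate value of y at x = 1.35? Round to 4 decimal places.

Euler: y_{n+1} = y_n + h·f(x_n, y_n).
x=0.000000, y=1.100000: f=-1.199000 → y ← 1.100000 + 0.27·(-1.199000) = 0.776270
x=0.270000, y=0.776270: f=-0.579403 → y ← 0.776270 + 0.27·(-0.579403) = 0.619831
x=0.540000, y=0.619831: f=-0.161480 → y ← 0.619831 + 0.27·(-0.161480) = 0.576232
x=0.810000, y=0.576232: f=0.096195 → y ← 0.576232 + 0.27·0.096195 = 0.602204
x=1.080000, y=0.602204: f=0.225555 → y ← 0.602204 + 0.27·0.225555 = 0.663104
y(1.35) ≈ 0.6631

0.6631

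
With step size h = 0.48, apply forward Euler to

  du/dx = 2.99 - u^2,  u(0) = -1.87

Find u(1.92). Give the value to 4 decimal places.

-16.7965

Euler: u_{n+1} = u_n + h·f(x_n, u_n).
x=0.000000, u=-1.870000: f=-0.506900 → u ← -1.870000 + 0.48·(-0.506900) = -2.113312
x=0.480000, u=-2.113312: f=-1.476088 → u ← -2.113312 + 0.48·(-1.476088) = -2.821834
x=0.960000, u=-2.821834: f=-4.972747 → u ← -2.821834 + 0.48·(-4.972747) = -5.208753
x=1.440000, u=-5.208753: f=-24.141106 → u ← -5.208753 + 0.48·(-24.141106) = -16.796484
u(1.92) ≈ -16.7965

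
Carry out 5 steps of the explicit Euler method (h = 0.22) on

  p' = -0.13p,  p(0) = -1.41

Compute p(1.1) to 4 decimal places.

-1.2196

Euler: p_{n+1} = p_n + h·f(x_n, p_n).
x=0.000000, p=-1.410000: f=0.183300 → p ← -1.410000 + 0.22·0.183300 = -1.369674
x=0.220000, p=-1.369674: f=0.178058 → p ← -1.369674 + 0.22·0.178058 = -1.330501
x=0.440000, p=-1.330501: f=0.172965 → p ← -1.330501 + 0.22·0.172965 = -1.292449
x=0.660000, p=-1.292449: f=0.168018 → p ← -1.292449 + 0.22·0.168018 = -1.255485
x=0.880000, p=-1.255485: f=0.163213 → p ← -1.255485 + 0.22·0.163213 = -1.219578
p(1.1) ≈ -1.2196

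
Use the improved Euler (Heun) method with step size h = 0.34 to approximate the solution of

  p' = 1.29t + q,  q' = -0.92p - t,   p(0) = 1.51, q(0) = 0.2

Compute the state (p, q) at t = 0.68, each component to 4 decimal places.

Heun on (p,q): k1 = f(t_n, state_n); k2 = f(t_n + h, state_n + h·k1); state_{n+1} = state_n + (h/2)·(k1 + k2).
0.000000: (1.510000, 0.200000)
  k1 = (0.200000, -1.389200)
  predictor → (1.578000, -0.272328)
  k2 = (0.166272, -1.791760)
  → (1.572266, -0.340763)
0.340000: (1.572266, -0.340763)
  k1 = (0.097837, -1.786485)
  predictor → (1.605531, -0.948168)
  k2 = (-0.070968, -2.157088)
  → (1.576834, -1.011171)
(p(0.68), q(0.68)) ≈ (1.5768, -1.0112)

1.5768, -1.0112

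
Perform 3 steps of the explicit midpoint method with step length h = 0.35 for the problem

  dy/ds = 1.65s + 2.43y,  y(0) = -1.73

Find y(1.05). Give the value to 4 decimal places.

-16.6959

Midpoint: k1 = f(s_n, y_n); k2 = f(s_n + h/2, y_n + (h/2)·k1); y_{n+1} = y_n + h·k2.
s=0.000000, y=-1.730000:
  k1 = f(0.000000, -1.730000) = -4.203900
  k2 = f(0.175000, -2.465682) = -5.702858
  y ← -1.730000 + 0.35·(-5.702858) = -3.726000
s=0.350000, y=-3.726000:
  k1 = f(0.350000, -3.726000) = -8.476681
  k2 = f(0.525000, -5.209420) = -11.792640
  y ← -3.726000 + 0.35·(-11.792640) = -7.853424
s=0.700000, y=-7.853424:
  k1 = f(0.700000, -7.853424) = -17.928821
  k2 = f(0.875000, -10.990968) = -25.264303
  y ← -7.853424 + 0.35·(-25.264303) = -16.695930
y(1.05) ≈ -16.6959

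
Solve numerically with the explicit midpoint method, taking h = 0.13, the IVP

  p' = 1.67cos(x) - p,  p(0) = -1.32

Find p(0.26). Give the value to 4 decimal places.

Midpoint: k1 = f(x_n, p_n); k2 = f(x_n + h/2, p_n + (h/2)·k1); p_{n+1} = p_n + h·k2.
x=0.000000, p=-1.320000:
  k1 = f(0.000000, -1.320000) = 2.990000
  k2 = f(0.065000, -1.125650) = 2.792123
  p ← -1.320000 + 0.13·2.792123 = -0.957024
x=0.130000, p=-0.957024:
  k1 = f(0.130000, -0.957024) = 2.612932
  k2 = f(0.195000, -0.787183) = 2.425533
  p ← -0.957024 + 0.13·2.425533 = -0.641705
p(0.26) ≈ -0.6417

-0.6417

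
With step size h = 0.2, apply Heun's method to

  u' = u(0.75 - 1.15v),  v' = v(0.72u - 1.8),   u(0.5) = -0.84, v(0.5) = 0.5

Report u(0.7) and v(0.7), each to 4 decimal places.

-0.8940, 0.3168

Heun on (u,v): k1 = f(s_n, state_n); k2 = f(s_n + h, state_n + h·k1); state_{n+1} = state_n + (h/2)·(k1 + k2).
0.500000: (-0.840000, 0.500000)
  k1 = (-0.147000, -1.202400)
  predictor → (-0.869400, 0.259520)
  k2 = (-0.392579, -0.629587)
  → (-0.893958, 0.316801)
(u(0.7), v(0.7)) ≈ (-0.8940, 0.3168)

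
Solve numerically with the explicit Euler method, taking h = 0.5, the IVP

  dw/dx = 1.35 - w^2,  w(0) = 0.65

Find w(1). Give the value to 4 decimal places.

1.1685

Euler: w_{n+1} = w_n + h·f(x_n, w_n).
x=0.000000, w=0.650000: f=0.927500 → w ← 0.650000 + 0.5·0.927500 = 1.113750
x=0.500000, w=1.113750: f=0.109561 → w ← 1.113750 + 0.5·0.109561 = 1.168530
w(1) ≈ 1.1685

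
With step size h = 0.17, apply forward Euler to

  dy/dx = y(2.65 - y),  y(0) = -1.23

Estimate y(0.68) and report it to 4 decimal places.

Euler: y_{n+1} = y_n + h·f(x_n, y_n).
x=0.000000, y=-1.230000: f=-4.772400 → y ← -1.230000 + 0.17·(-4.772400) = -2.041308
x=0.170000, y=-2.041308: f=-9.576405 → y ← -2.041308 + 0.17·(-9.576405) = -3.669297
x=0.340000, y=-3.669297: f=-23.187375 → y ← -3.669297 + 0.17·(-23.187375) = -7.611151
x=0.510000, y=-7.611151: f=-78.099162 → y ← -7.611151 + 0.17·(-78.099162) = -20.888008
y(0.68) ≈ -20.8880

-20.8880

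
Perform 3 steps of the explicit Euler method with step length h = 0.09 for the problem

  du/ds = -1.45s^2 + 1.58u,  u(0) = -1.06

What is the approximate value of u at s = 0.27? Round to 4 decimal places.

Euler: u_{n+1} = u_n + h·f(s_n, u_n).
s=0.000000, u=-1.060000: f=-1.674800 → u ← -1.060000 + 0.09·(-1.674800) = -1.210732
s=0.090000, u=-1.210732: f=-1.924702 → u ← -1.210732 + 0.09·(-1.924702) = -1.383955
s=0.180000, u=-1.383955: f=-2.233629 → u ← -1.383955 + 0.09·(-2.233629) = -1.584982
u(0.27) ≈ -1.5850

-1.5850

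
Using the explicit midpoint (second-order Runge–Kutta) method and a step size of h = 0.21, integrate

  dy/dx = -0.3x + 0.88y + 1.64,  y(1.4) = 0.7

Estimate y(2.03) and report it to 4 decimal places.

Midpoint: k1 = f(x_n, y_n); k2 = f(x_n + h/2, y_n + (h/2)·k1); y_{n+1} = y_n + h·k2.
x=1.400000, y=0.700000:
  k1 = f(1.400000, 0.700000) = 1.836000
  k2 = f(1.505000, 0.892780) = 1.974146
  y ← 0.700000 + 0.21·1.974146 = 1.114571
x=1.610000, y=1.114571:
  k1 = f(1.610000, 1.114571) = 2.137822
  k2 = f(1.715000, 1.339042) = 2.303857
  y ← 1.114571 + 0.21·2.303857 = 1.598381
x=1.820000, y=1.598381:
  k1 = f(1.820000, 1.598381) = 2.500575
  k2 = f(1.925000, 1.860941) = 2.700128
  y ← 1.598381 + 0.21·2.700128 = 2.165408
y(2.03) ≈ 2.1654

2.1654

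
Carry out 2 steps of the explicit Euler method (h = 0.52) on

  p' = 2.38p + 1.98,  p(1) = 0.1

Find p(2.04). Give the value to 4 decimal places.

Euler: p_{n+1} = p_n + h·f(t_n, p_n).
t=1.000000, p=0.100000: f=2.218000 → p ← 0.100000 + 0.52·2.218000 = 1.253360
t=1.520000, p=1.253360: f=4.962997 → p ← 1.253360 + 0.52·4.962997 = 3.834118
p(2.04) ≈ 3.8341

3.8341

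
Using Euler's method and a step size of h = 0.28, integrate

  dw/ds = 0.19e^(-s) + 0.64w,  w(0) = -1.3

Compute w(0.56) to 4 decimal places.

-1.7047

Euler: w_{n+1} = w_n + h·f(s_n, w_n).
s=0.000000, w=-1.300000: f=-0.642000 → w ← -1.300000 + 0.28·(-0.642000) = -1.479760
s=0.280000, w=-1.479760: f=-0.803447 → w ← -1.479760 + 0.28·(-0.803447) = -1.704725
w(0.56) ≈ -1.7047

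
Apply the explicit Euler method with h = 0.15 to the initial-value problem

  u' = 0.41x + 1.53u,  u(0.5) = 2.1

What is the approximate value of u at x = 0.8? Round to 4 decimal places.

3.2523

Euler: u_{n+1} = u_n + h·f(x_n, u_n).
x=0.500000, u=2.100000: f=3.418000 → u ← 2.100000 + 0.15·3.418000 = 2.612700
x=0.650000, u=2.612700: f=4.263931 → u ← 2.612700 + 0.15·4.263931 = 3.252290
u(0.8) ≈ 3.2523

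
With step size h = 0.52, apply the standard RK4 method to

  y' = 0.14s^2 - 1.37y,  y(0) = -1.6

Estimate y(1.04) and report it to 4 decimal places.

-0.3488

RK4: k1 = f(s_n, y_n); k2 = f(s_n + h/2, y_n + (h/2)·k1); k3 = f(s_n + h/2, y_n + (h/2)·k2); k4 = f(s_n + h, y_n + h·k3); y_{n+1} = y_n + (h/6)·(k1 + 2k2 + 2k3 + k4).
s=0.000000, y=-1.600000:
  k1 = f(0.000000, -1.600000) = 2.192000
  k2 = f(0.260000, -1.030080) = 1.420674
  k3 = f(0.260000, -1.230625) = 1.695420
  k4 = f(0.520000, -0.718382) = 1.022039
  y ← -1.600000 + (0.52/6)·(k1 + 2k2 + 2k3 + k4) = -0.781327
s=0.520000, y=-0.781327:
  k1 = f(0.520000, -0.781327) = 1.108274
  k2 = f(0.780000, -0.493176) = 0.760827
  k3 = f(0.780000, -0.583512) = 0.884588
  k4 = f(1.040000, -0.321342) = 0.591662
  y ← -0.781327 + (0.52/6)·(k1 + 2k2 + 2k3 + k4) = -0.348794
y(1.04) ≈ -0.3488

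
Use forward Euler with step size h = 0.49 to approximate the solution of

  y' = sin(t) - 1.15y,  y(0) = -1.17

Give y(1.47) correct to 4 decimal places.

Euler: y_{n+1} = y_n + h·f(t_n, y_n).
t=0.000000, y=-1.170000: f=1.345500 → y ← -1.170000 + 0.49·1.345500 = -0.510705
t=0.490000, y=-0.510705: f=1.057937 → y ← -0.510705 + 0.49·1.057937 = 0.007684
t=0.980000, y=0.007684: f=0.821661 → y ← 0.007684 + 0.49·0.821661 = 0.410298
y(1.47) ≈ 0.4103

0.4103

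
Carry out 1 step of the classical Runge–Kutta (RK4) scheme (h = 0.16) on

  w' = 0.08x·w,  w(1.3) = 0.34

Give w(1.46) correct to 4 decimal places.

0.3461

RK4: k1 = f(x_n, w_n); k2 = f(x_n + h/2, w_n + (h/2)·k1); k3 = f(x_n + h/2, w_n + (h/2)·k2); k4 = f(x_n + h, w_n + h·k3); w_{n+1} = w_n + (h/6)·(k1 + 2k2 + 2k3 + k4).
x=1.300000, w=0.340000:
  k1 = f(1.300000, 0.340000) = 0.035360
  k2 = f(1.380000, 0.342829) = 0.037848
  k3 = f(1.380000, 0.343028) = 0.037870
  k4 = f(1.460000, 0.346059) = 0.040420
  w ← 0.340000 + (0.16/6)·(k1 + 2k2 + 2k3 + k4) = 0.346059
w(1.46) ≈ 0.3461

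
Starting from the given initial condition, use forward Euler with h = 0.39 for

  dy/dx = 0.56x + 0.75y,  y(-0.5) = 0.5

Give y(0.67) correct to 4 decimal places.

Euler: y_{n+1} = y_n + h·f(x_n, y_n).
x=-0.500000, y=0.500000: f=0.095000 → y ← 0.500000 + 0.39·0.095000 = 0.537050
x=-0.110000, y=0.537050: f=0.341188 → y ← 0.537050 + 0.39·0.341188 = 0.670113
x=0.280000, y=0.670113: f=0.659385 → y ← 0.670113 + 0.39·0.659385 = 0.927273
y(0.67) ≈ 0.9273

0.9273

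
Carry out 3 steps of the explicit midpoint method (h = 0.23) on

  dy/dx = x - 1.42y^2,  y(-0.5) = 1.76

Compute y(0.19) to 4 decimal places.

0.7153

Midpoint: k1 = f(x_n, y_n); k2 = f(x_n + h/2, y_n + (h/2)·k1); y_{n+1} = y_n + h·k2.
x=-0.500000, y=1.760000:
  k1 = f(-0.500000, 1.760000) = -4.898592
  k2 = f(-0.385000, 1.196662) = -2.418440
  y ← 1.760000 + 0.23·(-2.418440) = 1.203759
x=-0.270000, y=1.203759:
  k1 = f(-0.270000, 1.203759) = -2.327630
  k2 = f(-0.155000, 0.936081) = -1.399273
  y ← 1.203759 + 0.23·(-1.399273) = 0.881926
x=-0.040000, y=0.881926:
  k1 = f(-0.040000, 0.881926) = -1.144467
  k2 = f(0.075000, 0.750312) = -0.724416
  y ← 0.881926 + 0.23·(-0.724416) = 0.715311
y(0.19) ≈ 0.7153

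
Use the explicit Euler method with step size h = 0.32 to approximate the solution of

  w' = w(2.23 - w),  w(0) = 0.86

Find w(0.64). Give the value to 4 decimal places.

1.6301

Euler: w_{n+1} = w_n + h·f(t_n, w_n).
t=0.000000, w=0.860000: f=1.178200 → w ← 0.860000 + 0.32·1.178200 = 1.237024
t=0.320000, w=1.237024: f=1.228335 → w ← 1.237024 + 0.32·1.228335 = 1.630091
w(0.64) ≈ 1.6301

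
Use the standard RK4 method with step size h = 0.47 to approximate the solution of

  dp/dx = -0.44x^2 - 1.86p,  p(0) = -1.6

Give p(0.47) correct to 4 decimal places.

-0.6861

RK4: k1 = f(x_n, p_n); k2 = f(x_n + h/2, p_n + (h/2)·k1); k3 = f(x_n + h/2, p_n + (h/2)·k2); k4 = f(x_n + h, p_n + h·k3); p_{n+1} = p_n + (h/6)·(k1 + 2k2 + 2k3 + k4).
x=0.000000, p=-1.600000:
  k1 = f(0.000000, -1.600000) = 2.976000
  k2 = f(0.235000, -0.900640) = 1.650891
  k3 = f(0.235000, -1.212041) = 2.230096
  k4 = f(0.470000, -0.551855) = 0.929254
  p ← -1.600000 + (0.47/6)·(k1 + 2k2 + 2k3 + k4) = -0.686067
p(0.47) ≈ -0.6861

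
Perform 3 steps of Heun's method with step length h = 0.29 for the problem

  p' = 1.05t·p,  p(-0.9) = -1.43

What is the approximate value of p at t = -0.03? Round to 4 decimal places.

Heun: k1 = f(t_n, p_n); k2 = f(t_n + h, p_n + h·k1); p_{n+1} = p_n + (h/2)·(k1 + k2).
t=-0.900000, p=-1.430000:
  k1 = f(-0.900000, -1.430000) = 1.351350
  k2 = f(-0.610000, -1.038108) = 0.664908
  p ← -1.430000 + (0.29/2)·(1.351350 + 0.664908) = -1.137643
t=-0.610000, p=-1.137643:
  k1 = f(-0.610000, -1.137643) = 0.728660
  k2 = f(-0.320000, -0.926331) = 0.311247
  p ← -1.137643 + (0.29/2)·(0.728660 + 0.311247) = -0.986856
t=-0.320000, p=-0.986856:
  k1 = f(-0.320000, -0.986856) = 0.331584
  k2 = f(-0.030000, -0.890697) = 0.028057
  p ← -0.986856 + (0.29/2)·(0.331584 + 0.028057) = -0.934708
p(-0.03) ≈ -0.9347

-0.9347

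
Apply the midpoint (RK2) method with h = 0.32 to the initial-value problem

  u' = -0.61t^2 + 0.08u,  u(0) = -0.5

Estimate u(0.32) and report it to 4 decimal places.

-0.5180

Midpoint: k1 = f(t_n, u_n); k2 = f(t_n + h/2, u_n + (h/2)·k1); u_{n+1} = u_n + h·k2.
t=0.000000, u=-0.500000:
  k1 = f(0.000000, -0.500000) = -0.040000
  k2 = f(0.160000, -0.506400) = -0.056128
  u ← -0.500000 + 0.32·(-0.056128) = -0.517961
u(0.32) ≈ -0.5180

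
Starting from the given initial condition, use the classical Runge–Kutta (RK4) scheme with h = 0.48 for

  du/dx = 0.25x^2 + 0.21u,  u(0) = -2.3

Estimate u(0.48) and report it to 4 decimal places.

-2.5345

RK4: k1 = f(x_n, u_n); k2 = f(x_n + h/2, u_n + (h/2)·k1); k3 = f(x_n + h/2, u_n + (h/2)·k2); k4 = f(x_n + h, u_n + h·k3); u_{n+1} = u_n + (h/6)·(k1 + 2k2 + 2k3 + k4).
x=0.000000, u=-2.300000:
  k1 = f(0.000000, -2.300000) = -0.483000
  k2 = f(0.240000, -2.415920) = -0.492943
  k3 = f(0.240000, -2.418306) = -0.493444
  k4 = f(0.480000, -2.536853) = -0.475139
  u ← -2.300000 + (0.48/6)·(k1 + 2k2 + 2k3 + k4) = -2.534473
u(0.48) ≈ -2.5345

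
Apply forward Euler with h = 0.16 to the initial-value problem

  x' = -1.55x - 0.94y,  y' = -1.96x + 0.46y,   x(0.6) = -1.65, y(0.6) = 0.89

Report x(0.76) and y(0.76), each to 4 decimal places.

Euler on (x,y): x_{n+1} = x_n + h·x', y_{n+1} = y_n + h·y'.
0.600000: (-1.650000, 0.890000); f=(1.720900, 3.643400) → (-1.374656, 1.472944)
(x(0.76), y(0.76)) ≈ (-1.3747, 1.4729)

-1.3747, 1.4729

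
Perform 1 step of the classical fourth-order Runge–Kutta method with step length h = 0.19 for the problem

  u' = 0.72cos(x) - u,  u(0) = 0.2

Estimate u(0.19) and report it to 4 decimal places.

RK4: k1 = f(x_n, u_n); k2 = f(x_n + h/2, u_n + (h/2)·k1); k3 = f(x_n + h/2, u_n + (h/2)·k2); k4 = f(x_n + h, u_n + h·k3); u_{n+1} = u_n + (h/6)·(k1 + 2k2 + 2k3 + k4).
x=0.000000, u=0.200000:
  k1 = f(0.000000, 0.200000) = 0.520000
  k2 = f(0.095000, 0.249400) = 0.467353
  k3 = f(0.095000, 0.244399) = 0.472355
  k4 = f(0.190000, 0.289747) = 0.417296
  u ← 0.200000 + (0.19/6)·(k1 + 2k2 + 2k3 + k4) = 0.289196
u(0.19) ≈ 0.2892

0.2892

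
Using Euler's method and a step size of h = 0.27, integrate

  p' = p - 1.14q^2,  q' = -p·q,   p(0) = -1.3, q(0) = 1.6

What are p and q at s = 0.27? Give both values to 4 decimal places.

Euler on (p,q): p_{n+1} = p_n + h·p', q_{n+1} = q_n + h·q'.
0.000000: (-1.300000, 1.600000); f=(-4.218400, 2.080000) → (-2.438968, 2.161600)
(p(0.27), q(0.27)) ≈ (-2.4390, 2.1616)

-2.4390, 2.1616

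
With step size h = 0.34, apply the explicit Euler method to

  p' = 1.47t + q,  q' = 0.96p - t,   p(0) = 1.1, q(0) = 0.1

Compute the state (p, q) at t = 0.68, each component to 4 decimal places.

1.4600, 0.7136

Euler on (p,q): p_{n+1} = p_n + h·p', q_{n+1} = q_n + h·q'.
0.000000: (1.100000, 0.100000); f=(0.100000, 1.056000) → (1.134000, 0.459040)
0.340000: (1.134000, 0.459040); f=(0.958840, 0.748640) → (1.460006, 0.713578)
(p(0.68), q(0.68)) ≈ (1.4600, 0.7136)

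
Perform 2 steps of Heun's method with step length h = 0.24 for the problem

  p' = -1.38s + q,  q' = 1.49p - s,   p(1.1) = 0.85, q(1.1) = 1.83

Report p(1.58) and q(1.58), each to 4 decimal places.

0.8511, 1.8226

Heun on (p,q): k1 = f(s_n, state_n); k2 = f(s_n + h, state_n + h·k1); state_{n+1} = state_n + (h/2)·(k1 + k2).
1.100000: (0.850000, 1.830000)
  k1 = (0.312000, 0.166500)
  predictor → (0.924880, 1.869960)
  k2 = (0.020760, 0.038071)
  → (0.889931, 1.854549)
1.340000: (0.889931, 1.854549)
  k1 = (0.005349, -0.014003)
  predictor → (0.891215, 1.851188)
  k2 = (-0.329212, -0.252090)
  → (0.851068, 1.822617)
(p(1.58), q(1.58)) ≈ (0.8511, 1.8226)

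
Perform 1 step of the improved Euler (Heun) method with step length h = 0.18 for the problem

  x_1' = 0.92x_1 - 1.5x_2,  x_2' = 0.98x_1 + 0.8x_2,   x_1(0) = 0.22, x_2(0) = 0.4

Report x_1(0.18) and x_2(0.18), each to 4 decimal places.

0.1295, 0.4970

Heun on (x_1,x_2): k1 = f(s_n, state_n); k2 = f(s_n + h, state_n + h·k1); state_{n+1} = state_n + (h/2)·(k1 + k2).
0.000000: (0.220000, 0.400000)
  k1 = (-0.397600, 0.535600)
  predictor → (0.148432, 0.496408)
  k2 = (-0.608055, 0.542590)
  → (0.129491, 0.497037)
(x_1(0.18), x_2(0.18)) ≈ (0.1295, 0.4970)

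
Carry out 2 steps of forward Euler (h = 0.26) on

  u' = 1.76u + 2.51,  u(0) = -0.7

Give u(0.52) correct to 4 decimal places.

Euler: u_{n+1} = u_n + h·f(x_n, u_n).
x=0.000000, u=-0.700000: f=1.278000 → u ← -0.700000 + 0.26·1.278000 = -0.367720
x=0.260000, u=-0.367720: f=1.862813 → u ← -0.367720 + 0.26·1.862813 = 0.116611
u(0.52) ≈ 0.1166

0.1166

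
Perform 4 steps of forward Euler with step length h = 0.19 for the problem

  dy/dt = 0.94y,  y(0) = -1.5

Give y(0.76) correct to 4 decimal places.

Euler: y_{n+1} = y_n + h·f(t_n, y_n).
t=0.000000, y=-1.500000: f=-1.410000 → y ← -1.500000 + 0.19·(-1.410000) = -1.767900
t=0.190000, y=-1.767900: f=-1.661826 → y ← -1.767900 + 0.19·(-1.661826) = -2.083647
t=0.380000, y=-2.083647: f=-1.958628 → y ← -2.083647 + 0.19·(-1.958628) = -2.455786
t=0.570000, y=-2.455786: f=-2.308439 → y ← -2.455786 + 0.19·(-2.308439) = -2.894390
y(0.76) ≈ -2.8944

-2.8944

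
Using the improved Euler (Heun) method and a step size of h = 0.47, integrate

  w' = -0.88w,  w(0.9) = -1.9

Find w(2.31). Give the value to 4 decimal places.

-0.5764

Heun: k1 = f(s_n, w_n); k2 = f(s_n + h, w_n + h·k1); w_{n+1} = w_n + (h/2)·(k1 + k2).
s=0.900000, w=-1.900000:
  k1 = f(0.900000, -1.900000) = 1.672000
  k2 = f(1.370000, -1.114160) = 0.980461
  w ← -1.900000 + (0.47/2)·(1.672000 + 0.980461) = -1.276672
s=1.370000, w=-1.276672:
  k1 = f(1.370000, -1.276672) = 1.123471
  k2 = f(1.840000, -0.748640) = 0.658803
  w ← -1.276672 + (0.47/2)·(1.123471 + 0.658803) = -0.857837
s=1.840000, w=-0.857837:
  k1 = f(1.840000, -0.857837) = 0.754897
  k2 = f(2.310000, -0.503036) = 0.442671
  w ← -0.857837 + (0.47/2)·(0.754897 + 0.442671) = -0.576409
w(2.31) ≈ -0.5764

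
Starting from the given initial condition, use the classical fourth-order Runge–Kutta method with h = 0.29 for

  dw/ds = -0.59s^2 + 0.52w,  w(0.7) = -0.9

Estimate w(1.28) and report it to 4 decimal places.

RK4: k1 = f(s_n, w_n); k2 = f(s_n + h/2, w_n + (h/2)·k1); k3 = f(s_n + h/2, w_n + (h/2)·k2); k4 = f(s_n + h, w_n + h·k3); w_{n+1} = w_n + (h/6)·(k1 + 2k2 + 2k3 + k4).
s=0.700000, w=-0.900000:
  k1 = f(0.700000, -0.900000) = -0.757100
  k2 = f(0.845000, -1.009780) = -0.946360
  k3 = f(0.845000, -1.037222) = -0.960630
  k4 = f(0.990000, -1.178583) = -1.191122
  w ← -0.900000 + (0.29/6)·(k1 + 2k2 + 2k3 + k4) = -1.178506
s=0.990000, w=-1.178506:
  k1 = f(0.990000, -1.178506) = -1.191082
  k2 = f(1.135000, -1.351213) = -1.462684
  k3 = f(1.135000, -1.390596) = -1.483162
  k4 = f(1.280000, -1.608624) = -1.803140
  w ← -1.178506 + (0.29/6)·(k1 + 2k2 + 2k3 + k4) = -1.607992
w(1.28) ≈ -1.6080

-1.6080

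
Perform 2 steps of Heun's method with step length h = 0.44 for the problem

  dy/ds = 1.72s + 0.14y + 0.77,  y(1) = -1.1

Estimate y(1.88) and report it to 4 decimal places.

Heun: k1 = f(s_n, y_n); k2 = f(s_n + h, y_n + h·k1); y_{n+1} = y_n + (h/2)·(k1 + k2).
s=1.000000, y=-1.100000:
  k1 = f(1.000000, -1.100000) = 2.336000
  k2 = f(1.440000, -0.072160) = 3.236698
  y ← -1.100000 + (0.44/2)·(2.336000 + 3.236698) = 0.125993
s=1.440000, y=0.125993:
  k1 = f(1.440000, 0.125993) = 3.264439
  k2 = f(1.880000, 1.562347) = 4.222329
  y ← 0.125993 + (0.44/2)·(3.264439 + 4.222329) = 1.773082
y(1.88) ≈ 1.7731

1.7731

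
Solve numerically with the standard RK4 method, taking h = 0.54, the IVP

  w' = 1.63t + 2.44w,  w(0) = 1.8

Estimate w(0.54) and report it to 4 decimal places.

7.0228

RK4: k1 = f(t_n, w_n); k2 = f(t_n + h/2, w_n + (h/2)·k1); k3 = f(t_n + h/2, w_n + (h/2)·k2); k4 = f(t_n + h, w_n + h·k3); w_{n+1} = w_n + (h/6)·(k1 + 2k2 + 2k3 + k4).
t=0.000000, w=1.800000:
  k1 = f(0.000000, 1.800000) = 4.392000
  k2 = f(0.270000, 2.985840) = 7.725550
  k3 = f(0.270000, 3.885898) = 9.921692
  k4 = f(0.540000, 7.157714) = 18.345021
  w ← 1.800000 + (0.54/6)·(k1 + 2k2 + 2k3 + k4) = 7.022835
w(0.54) ≈ 7.0228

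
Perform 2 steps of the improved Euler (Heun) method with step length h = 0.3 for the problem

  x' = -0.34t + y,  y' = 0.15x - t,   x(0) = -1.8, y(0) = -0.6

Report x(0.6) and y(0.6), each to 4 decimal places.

Heun on (x,y): k1 = f(t_n, state_n); k2 = f(t_n + h, state_n + h·k1); state_{n+1} = state_n + (h/2)·(k1 + k2).
0.000000: (-1.800000, -0.600000)
  k1 = (-0.600000, -0.270000)
  predictor → (-1.980000, -0.681000)
  k2 = (-0.783000, -0.597000)
  → (-2.007450, -0.730050)
0.300000: (-2.007450, -0.730050)
  k1 = (-0.832050, -0.601117)
  predictor → (-2.257065, -0.910385)
  k2 = (-1.114385, -0.938560)
  → (-2.299415, -0.961002)
(x(0.6), y(0.6)) ≈ (-2.2994, -0.9610)

-2.2994, -0.9610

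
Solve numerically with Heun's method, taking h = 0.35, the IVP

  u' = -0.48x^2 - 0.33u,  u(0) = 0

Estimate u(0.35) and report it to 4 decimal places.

-0.0103

Heun: k1 = f(x_n, u_n); k2 = f(x_n + h, u_n + h·k1); u_{n+1} = u_n + (h/2)·(k1 + k2).
x=0.000000, u=0.000000:
  k1 = f(0.000000, 0.000000) = 0.000000
  k2 = f(0.350000, 0.000000) = -0.058800
  u ← 0.000000 + (0.35/2)·(0.000000 + (-0.058800)) = -0.010290
u(0.35) ≈ -0.0103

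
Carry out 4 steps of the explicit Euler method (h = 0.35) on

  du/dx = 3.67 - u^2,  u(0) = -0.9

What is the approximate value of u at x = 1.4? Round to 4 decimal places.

1.8853

Euler: u_{n+1} = u_n + h·f(x_n, u_n).
x=0.000000, u=-0.900000: f=2.860000 → u ← -0.900000 + 0.35·2.860000 = 0.101000
x=0.350000, u=0.101000: f=3.659799 → u ← 0.101000 + 0.35·3.659799 = 1.381930
x=0.700000, u=1.381930: f=1.760270 → u ← 1.381930 + 0.35·1.760270 = 1.998024
x=1.050000, u=1.998024: f=-0.322101 → u ← 1.998024 + 0.35·(-0.322101) = 1.885289
u(1.4) ≈ 1.8853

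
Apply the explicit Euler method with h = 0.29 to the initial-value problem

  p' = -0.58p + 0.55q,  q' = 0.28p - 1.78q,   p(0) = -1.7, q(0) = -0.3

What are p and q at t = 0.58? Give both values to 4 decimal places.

Euler on (p,q): p_{n+1} = p_n + h·p', q_{n+1} = q_n + h·q'.
0.000000: (-1.700000, -0.300000); f=(0.821000, 0.058000) → (-1.461910, -0.283180)
0.290000: (-1.461910, -0.283180); f=(0.692159, 0.094726) → (-1.261184, -0.255710)
(p(0.58), q(0.58)) ≈ (-1.2612, -0.2557)

-1.2612, -0.2557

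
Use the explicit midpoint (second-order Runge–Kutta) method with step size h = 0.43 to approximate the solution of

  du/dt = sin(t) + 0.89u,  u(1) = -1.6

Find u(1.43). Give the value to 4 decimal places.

-1.8572

Midpoint: k1 = f(t_n, u_n); k2 = f(t_n + h/2, u_n + (h/2)·k1); u_{n+1} = u_n + h·k2.
t=1.000000, u=-1.600000:
  k1 = f(1.000000, -1.600000) = -0.582529
  k2 = f(1.215000, -1.725244) = -0.598098
  u ← -1.600000 + 0.43·(-0.598098) = -1.857182
u(1.43) ≈ -1.8572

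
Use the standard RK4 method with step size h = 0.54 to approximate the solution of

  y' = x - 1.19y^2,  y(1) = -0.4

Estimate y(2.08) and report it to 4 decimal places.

0.9485

RK4: k1 = f(x_n, y_n); k2 = f(x_n + h/2, y_n + (h/2)·k1); k3 = f(x_n + h/2, y_n + (h/2)·k2); k4 = f(x_n + h, y_n + h·k3); y_{n+1} = y_n + (h/6)·(k1 + 2k2 + 2k3 + k4).
x=1.000000, y=-0.400000:
  k1 = f(1.000000, -0.400000) = 0.809600
  k2 = f(1.270000, -0.181408) = 1.230838
  k3 = f(1.270000, -0.067674) = 1.264550
  k4 = f(1.540000, 0.282857) = 1.444790
  y ← -0.400000 + (0.54/6)·(k1 + 2k2 + 2k3 + k4) = 0.252065
x=1.540000, y=0.252065:
  k1 = f(1.540000, 0.252065) = 1.464391
  k2 = f(1.810000, 0.647451) = 1.311161
  k3 = f(1.810000, 0.606079) = 1.372876
  k4 = f(2.080000, 0.993418) = 0.905614
  y ← 0.252065 + (0.54/6)·(k1 + 2k2 + 2k3 + k4) = 0.948492
y(2.08) ≈ 0.9485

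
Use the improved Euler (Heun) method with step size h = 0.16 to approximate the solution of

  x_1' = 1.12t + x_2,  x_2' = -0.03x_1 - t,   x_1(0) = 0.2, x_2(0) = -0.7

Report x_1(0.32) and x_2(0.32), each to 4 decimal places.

0.0290, -0.7522

Heun on (x_1,x_2): k1 = f(t_n, state_n); k2 = f(t_n + h, state_n + h·k1); state_{n+1} = state_n + (h/2)·(k1 + k2).
0.000000: (0.200000, -0.700000)
  k1 = (-0.700000, -0.006000)
  predictor → (0.088000, -0.700960)
  k2 = (-0.521760, -0.162640)
  → (0.102259, -0.713491)
0.160000: (0.102259, -0.713491)
  k1 = (-0.534291, -0.163068)
  predictor → (0.016773, -0.739582)
  k2 = (-0.381182, -0.320503)
  → (0.029021, -0.752177)
(x_1(0.32), x_2(0.32)) ≈ (0.0290, -0.7522)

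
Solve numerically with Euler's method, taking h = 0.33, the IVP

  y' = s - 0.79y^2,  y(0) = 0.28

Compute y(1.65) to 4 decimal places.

1.0619

Euler: y_{n+1} = y_n + h·f(s_n, y_n).
s=0.000000, y=0.280000: f=-0.061936 → y ← 0.280000 + 0.33·(-0.061936) = 0.259561
s=0.330000, y=0.259561: f=0.276776 → y ← 0.259561 + 0.33·0.276776 = 0.350897
s=0.660000, y=0.350897: f=0.562728 → y ← 0.350897 + 0.33·0.562728 = 0.536598
s=0.990000, y=0.536598: f=0.762530 → y ← 0.536598 + 0.33·0.762530 = 0.788232
s=1.320000, y=0.788232: f=0.829165 → y ← 0.788232 + 0.33·0.829165 = 1.061857
y(1.65) ≈ 1.0619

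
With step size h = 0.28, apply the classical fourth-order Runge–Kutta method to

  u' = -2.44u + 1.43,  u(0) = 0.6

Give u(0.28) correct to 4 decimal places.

0.5931

RK4: k1 = f(t_n, u_n); k2 = f(t_n + h/2, u_n + (h/2)·k1); k3 = f(t_n + h/2, u_n + (h/2)·k2); k4 = f(t_n + h, u_n + h·k3); u_{n+1} = u_n + (h/6)·(k1 + 2k2 + 2k3 + k4).
t=0.000000, u=0.600000:
  k1 = f(0.000000, 0.600000) = -0.034000
  k2 = f(0.140000, 0.595240) = -0.022386
  k3 = f(0.140000, 0.596866) = -0.026353
  k4 = f(0.280000, 0.592621) = -0.015996
  u ← 0.600000 + (0.28/6)·(k1 + 2k2 + 2k3 + k4) = 0.593118
u(0.28) ≈ 0.5931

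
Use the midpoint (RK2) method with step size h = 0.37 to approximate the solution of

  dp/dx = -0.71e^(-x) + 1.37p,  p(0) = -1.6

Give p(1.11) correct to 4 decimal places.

-8.2177

Midpoint: k1 = f(x_n, p_n); k2 = f(x_n + h/2, p_n + (h/2)·k1); p_{n+1} = p_n + h·k2.
x=0.000000, p=-1.600000:
  k1 = f(0.000000, -1.600000) = -2.902000
  k2 = f(0.185000, -2.136870) = -3.517596
  p ← -1.600000 + 0.37·(-3.517596) = -2.901510
x=0.370000, p=-2.901510:
  k1 = f(0.370000, -2.901510) = -4.465491
  k2 = f(0.555000, -3.727626) = -5.514439
  p ← -2.901510 + 0.37·(-5.514439) = -4.941853
x=0.740000, p=-4.941853:
  k1 = f(0.740000, -4.941853) = -7.109090
  k2 = f(0.925000, -6.257035) = -8.853675
  p ← -4.941853 + 0.37·(-8.853675) = -8.217713
p(1.11) ≈ -8.2177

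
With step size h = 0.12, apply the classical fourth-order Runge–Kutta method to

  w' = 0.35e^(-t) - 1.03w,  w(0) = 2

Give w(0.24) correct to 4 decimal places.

1.6278

RK4: k1 = f(t_n, w_n); k2 = f(t_n + h/2, w_n + (h/2)·k1); k3 = f(t_n + h/2, w_n + (h/2)·k2); k4 = f(t_n + h, w_n + h·k3); w_{n+1} = w_n + (h/6)·(k1 + 2k2 + 2k3 + k4).
t=0.000000, w=2.000000:
  k1 = f(0.000000, 2.000000) = -1.710000
  k2 = f(0.060000, 1.897400) = -1.624704
  k3 = f(0.060000, 1.902518) = -1.629976
  k4 = f(0.120000, 1.804403) = -1.548113
  w ← 2.000000 + (0.12/6)·(k1 + 2k2 + 2k3 + k4) = 1.804651
t=0.120000, w=1.804651:
  k1 = f(0.120000, 1.804651) = -1.548368
  k2 = f(0.180000, 1.711748) = -1.470756
  k3 = f(0.180000, 1.716405) = -1.475553
  k4 = f(0.240000, 1.627584) = -1.401092
  w ← 1.804651 + (0.12/6)·(k1 + 2k2 + 2k3 + k4) = 1.627809
w(0.24) ≈ 1.6278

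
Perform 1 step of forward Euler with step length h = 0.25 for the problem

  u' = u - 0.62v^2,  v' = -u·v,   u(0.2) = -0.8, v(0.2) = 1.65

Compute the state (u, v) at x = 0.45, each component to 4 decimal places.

Euler on (u,v): u_{n+1} = u_n + h·u', v_{n+1} = v_n + h·v'.
0.200000: (-0.800000, 1.650000); f=(-2.487950, 1.320000) → (-1.421987, 1.980000)
(u(0.45), v(0.45)) ≈ (-1.4220, 1.9800)

-1.4220, 1.9800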